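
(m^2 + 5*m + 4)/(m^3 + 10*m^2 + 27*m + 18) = (m + 4)/(m^2 + 9*m + 18)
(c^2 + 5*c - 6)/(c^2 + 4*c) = (c^2 + 5*c - 6)/(c*(c + 4))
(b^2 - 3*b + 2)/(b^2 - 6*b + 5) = (b - 2)/(b - 5)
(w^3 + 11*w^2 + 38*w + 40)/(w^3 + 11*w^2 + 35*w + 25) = (w^2 + 6*w + 8)/(w^2 + 6*w + 5)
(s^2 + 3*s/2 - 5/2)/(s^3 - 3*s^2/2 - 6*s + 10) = (s - 1)/(s^2 - 4*s + 4)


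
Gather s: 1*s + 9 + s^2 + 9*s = s^2 + 10*s + 9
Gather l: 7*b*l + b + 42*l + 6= b + l*(7*b + 42) + 6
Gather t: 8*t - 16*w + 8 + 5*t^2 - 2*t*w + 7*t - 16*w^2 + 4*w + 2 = 5*t^2 + t*(15 - 2*w) - 16*w^2 - 12*w + 10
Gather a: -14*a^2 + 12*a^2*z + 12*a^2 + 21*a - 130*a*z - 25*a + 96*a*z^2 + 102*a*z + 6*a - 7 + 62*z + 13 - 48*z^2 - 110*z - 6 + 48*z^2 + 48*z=a^2*(12*z - 2) + a*(96*z^2 - 28*z + 2)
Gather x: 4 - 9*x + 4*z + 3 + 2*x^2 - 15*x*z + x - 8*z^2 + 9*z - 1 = 2*x^2 + x*(-15*z - 8) - 8*z^2 + 13*z + 6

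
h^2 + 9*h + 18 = (h + 3)*(h + 6)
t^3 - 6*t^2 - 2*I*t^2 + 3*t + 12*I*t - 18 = (t - 6)*(t - 3*I)*(t + I)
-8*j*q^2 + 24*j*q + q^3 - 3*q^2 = q*(-8*j + q)*(q - 3)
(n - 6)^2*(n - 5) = n^3 - 17*n^2 + 96*n - 180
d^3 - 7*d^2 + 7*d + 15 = (d - 5)*(d - 3)*(d + 1)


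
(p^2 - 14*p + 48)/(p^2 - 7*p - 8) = (p - 6)/(p + 1)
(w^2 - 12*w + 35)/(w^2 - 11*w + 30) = (w - 7)/(w - 6)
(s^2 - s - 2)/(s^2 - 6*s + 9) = (s^2 - s - 2)/(s^2 - 6*s + 9)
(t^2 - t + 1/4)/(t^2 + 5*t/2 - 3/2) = (t - 1/2)/(t + 3)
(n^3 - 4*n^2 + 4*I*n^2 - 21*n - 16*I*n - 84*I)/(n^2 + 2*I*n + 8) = (n^2 - 4*n - 21)/(n - 2*I)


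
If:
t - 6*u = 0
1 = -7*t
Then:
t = -1/7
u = -1/42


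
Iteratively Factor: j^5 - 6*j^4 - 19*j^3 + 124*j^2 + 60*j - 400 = (j - 5)*(j^4 - j^3 - 24*j^2 + 4*j + 80) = (j - 5)*(j + 2)*(j^3 - 3*j^2 - 18*j + 40) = (j - 5)^2*(j + 2)*(j^2 + 2*j - 8) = (j - 5)^2*(j + 2)*(j + 4)*(j - 2)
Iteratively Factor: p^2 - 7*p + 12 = (p - 4)*(p - 3)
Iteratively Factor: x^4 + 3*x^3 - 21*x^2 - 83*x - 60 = (x + 4)*(x^3 - x^2 - 17*x - 15) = (x + 1)*(x + 4)*(x^2 - 2*x - 15) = (x + 1)*(x + 3)*(x + 4)*(x - 5)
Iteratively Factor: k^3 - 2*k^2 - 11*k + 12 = (k + 3)*(k^2 - 5*k + 4) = (k - 4)*(k + 3)*(k - 1)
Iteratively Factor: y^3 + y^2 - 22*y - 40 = (y + 2)*(y^2 - y - 20) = (y + 2)*(y + 4)*(y - 5)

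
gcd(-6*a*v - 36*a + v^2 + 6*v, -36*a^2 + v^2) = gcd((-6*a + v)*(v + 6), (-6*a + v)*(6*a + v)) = -6*a + v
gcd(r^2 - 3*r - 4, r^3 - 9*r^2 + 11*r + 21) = r + 1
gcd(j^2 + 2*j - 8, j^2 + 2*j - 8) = j^2 + 2*j - 8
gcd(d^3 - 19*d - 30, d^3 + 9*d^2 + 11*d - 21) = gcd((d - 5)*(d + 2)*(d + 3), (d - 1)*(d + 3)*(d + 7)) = d + 3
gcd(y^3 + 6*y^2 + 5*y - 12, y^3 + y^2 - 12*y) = y + 4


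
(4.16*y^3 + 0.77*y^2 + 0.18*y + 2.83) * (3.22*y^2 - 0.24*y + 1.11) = 13.3952*y^5 + 1.481*y^4 + 5.0124*y^3 + 9.9241*y^2 - 0.4794*y + 3.1413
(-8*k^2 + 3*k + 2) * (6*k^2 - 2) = -48*k^4 + 18*k^3 + 28*k^2 - 6*k - 4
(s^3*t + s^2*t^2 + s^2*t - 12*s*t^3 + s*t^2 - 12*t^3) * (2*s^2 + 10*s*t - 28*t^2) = 2*s^5*t + 12*s^4*t^2 + 2*s^4*t - 42*s^3*t^3 + 12*s^3*t^2 - 148*s^2*t^4 - 42*s^2*t^3 + 336*s*t^5 - 148*s*t^4 + 336*t^5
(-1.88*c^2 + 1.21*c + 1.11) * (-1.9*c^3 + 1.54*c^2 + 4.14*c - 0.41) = 3.572*c^5 - 5.1942*c^4 - 8.0288*c^3 + 7.4896*c^2 + 4.0993*c - 0.4551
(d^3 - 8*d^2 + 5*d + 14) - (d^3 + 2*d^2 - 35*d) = -10*d^2 + 40*d + 14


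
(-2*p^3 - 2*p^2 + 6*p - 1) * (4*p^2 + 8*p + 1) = -8*p^5 - 24*p^4 + 6*p^3 + 42*p^2 - 2*p - 1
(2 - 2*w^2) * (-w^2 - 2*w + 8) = 2*w^4 + 4*w^3 - 18*w^2 - 4*w + 16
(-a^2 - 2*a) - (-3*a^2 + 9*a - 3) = 2*a^2 - 11*a + 3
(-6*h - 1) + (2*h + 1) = -4*h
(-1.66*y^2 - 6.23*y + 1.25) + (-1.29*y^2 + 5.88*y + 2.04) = -2.95*y^2 - 0.350000000000001*y + 3.29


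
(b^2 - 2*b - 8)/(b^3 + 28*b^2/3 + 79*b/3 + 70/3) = 3*(b - 4)/(3*b^2 + 22*b + 35)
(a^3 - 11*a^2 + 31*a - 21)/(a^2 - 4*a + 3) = a - 7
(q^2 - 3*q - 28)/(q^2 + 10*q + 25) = (q^2 - 3*q - 28)/(q^2 + 10*q + 25)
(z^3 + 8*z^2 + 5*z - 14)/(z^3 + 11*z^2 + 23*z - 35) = (z + 2)/(z + 5)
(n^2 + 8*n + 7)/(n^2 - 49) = (n + 1)/(n - 7)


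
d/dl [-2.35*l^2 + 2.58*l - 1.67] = 2.58 - 4.7*l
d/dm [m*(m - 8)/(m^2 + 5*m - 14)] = (13*m^2 - 28*m + 112)/(m^4 + 10*m^3 - 3*m^2 - 140*m + 196)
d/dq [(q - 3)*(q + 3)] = 2*q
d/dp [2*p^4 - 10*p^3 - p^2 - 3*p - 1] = 8*p^3 - 30*p^2 - 2*p - 3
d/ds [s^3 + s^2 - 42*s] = 3*s^2 + 2*s - 42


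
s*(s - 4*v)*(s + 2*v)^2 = s^4 - 12*s^2*v^2 - 16*s*v^3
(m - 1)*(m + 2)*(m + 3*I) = m^3 + m^2 + 3*I*m^2 - 2*m + 3*I*m - 6*I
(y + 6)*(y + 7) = y^2 + 13*y + 42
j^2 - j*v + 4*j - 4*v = (j + 4)*(j - v)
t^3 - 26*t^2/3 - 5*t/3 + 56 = (t - 8)*(t - 3)*(t + 7/3)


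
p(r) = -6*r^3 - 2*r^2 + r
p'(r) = -18*r^2 - 4*r + 1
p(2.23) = -74.25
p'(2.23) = -97.43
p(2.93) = -165.16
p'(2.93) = -165.25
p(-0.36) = -0.34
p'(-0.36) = 0.11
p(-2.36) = 65.37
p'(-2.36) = -89.81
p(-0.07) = -0.08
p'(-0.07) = 1.19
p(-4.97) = 682.21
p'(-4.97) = -423.74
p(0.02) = 0.02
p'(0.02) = 0.91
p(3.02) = -180.48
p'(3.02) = -175.25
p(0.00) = 0.00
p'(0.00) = 1.00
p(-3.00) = 141.00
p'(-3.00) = -149.00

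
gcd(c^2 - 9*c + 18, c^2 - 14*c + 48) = c - 6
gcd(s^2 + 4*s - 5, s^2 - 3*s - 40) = s + 5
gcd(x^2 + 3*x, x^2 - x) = x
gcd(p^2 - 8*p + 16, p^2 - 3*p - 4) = p - 4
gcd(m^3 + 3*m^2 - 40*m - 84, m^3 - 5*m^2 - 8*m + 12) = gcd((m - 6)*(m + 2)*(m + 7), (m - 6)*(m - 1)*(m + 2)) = m^2 - 4*m - 12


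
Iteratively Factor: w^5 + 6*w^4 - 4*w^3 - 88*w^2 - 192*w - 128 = (w + 2)*(w^4 + 4*w^3 - 12*w^2 - 64*w - 64) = (w + 2)^2*(w^3 + 2*w^2 - 16*w - 32) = (w + 2)^2*(w + 4)*(w^2 - 2*w - 8) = (w + 2)^3*(w + 4)*(w - 4)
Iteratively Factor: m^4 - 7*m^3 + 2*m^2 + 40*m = (m - 4)*(m^3 - 3*m^2 - 10*m) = m*(m - 4)*(m^2 - 3*m - 10) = m*(m - 4)*(m + 2)*(m - 5)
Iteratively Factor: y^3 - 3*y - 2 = (y + 1)*(y^2 - y - 2) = (y - 2)*(y + 1)*(y + 1)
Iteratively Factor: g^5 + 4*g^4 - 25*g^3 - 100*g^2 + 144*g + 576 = (g - 3)*(g^4 + 7*g^3 - 4*g^2 - 112*g - 192) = (g - 4)*(g - 3)*(g^3 + 11*g^2 + 40*g + 48) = (g - 4)*(g - 3)*(g + 4)*(g^2 + 7*g + 12) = (g - 4)*(g - 3)*(g + 4)^2*(g + 3)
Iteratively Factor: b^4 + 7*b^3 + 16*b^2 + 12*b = (b + 2)*(b^3 + 5*b^2 + 6*b) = (b + 2)^2*(b^2 + 3*b) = b*(b + 2)^2*(b + 3)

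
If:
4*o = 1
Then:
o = 1/4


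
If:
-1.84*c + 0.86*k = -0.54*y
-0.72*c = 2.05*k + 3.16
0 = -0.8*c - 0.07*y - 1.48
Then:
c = -1.53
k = -1.00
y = -3.63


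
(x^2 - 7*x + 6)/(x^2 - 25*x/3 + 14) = 3*(x - 1)/(3*x - 7)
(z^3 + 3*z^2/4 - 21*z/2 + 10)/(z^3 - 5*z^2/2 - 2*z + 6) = (4*z^2 + 11*z - 20)/(2*(2*z^2 - z - 6))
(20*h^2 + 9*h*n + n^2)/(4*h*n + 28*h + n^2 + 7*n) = (5*h + n)/(n + 7)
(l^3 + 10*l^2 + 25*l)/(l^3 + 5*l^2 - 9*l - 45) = l*(l + 5)/(l^2 - 9)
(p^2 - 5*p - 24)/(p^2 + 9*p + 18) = (p - 8)/(p + 6)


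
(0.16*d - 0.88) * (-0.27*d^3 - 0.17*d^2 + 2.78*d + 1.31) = -0.0432*d^4 + 0.2104*d^3 + 0.5944*d^2 - 2.2368*d - 1.1528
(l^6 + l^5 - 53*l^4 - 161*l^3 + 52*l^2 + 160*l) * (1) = l^6 + l^5 - 53*l^4 - 161*l^3 + 52*l^2 + 160*l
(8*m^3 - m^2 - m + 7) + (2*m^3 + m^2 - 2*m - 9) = 10*m^3 - 3*m - 2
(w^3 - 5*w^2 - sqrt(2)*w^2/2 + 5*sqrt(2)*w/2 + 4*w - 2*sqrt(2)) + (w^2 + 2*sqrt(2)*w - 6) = w^3 - 4*w^2 - sqrt(2)*w^2/2 + 4*w + 9*sqrt(2)*w/2 - 6 - 2*sqrt(2)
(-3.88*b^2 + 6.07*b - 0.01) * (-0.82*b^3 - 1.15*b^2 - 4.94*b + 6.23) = 3.1816*b^5 - 0.515400000000001*b^4 + 12.1949*b^3 - 54.1467*b^2 + 37.8655*b - 0.0623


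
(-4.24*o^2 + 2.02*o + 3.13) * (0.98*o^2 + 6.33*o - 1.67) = -4.1552*o^4 - 24.8596*o^3 + 22.9348*o^2 + 16.4395*o - 5.2271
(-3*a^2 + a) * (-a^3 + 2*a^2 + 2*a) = 3*a^5 - 7*a^4 - 4*a^3 + 2*a^2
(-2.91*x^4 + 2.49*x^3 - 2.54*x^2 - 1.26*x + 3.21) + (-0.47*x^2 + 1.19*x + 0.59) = -2.91*x^4 + 2.49*x^3 - 3.01*x^2 - 0.0700000000000001*x + 3.8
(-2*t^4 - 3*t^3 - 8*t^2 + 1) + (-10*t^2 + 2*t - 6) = -2*t^4 - 3*t^3 - 18*t^2 + 2*t - 5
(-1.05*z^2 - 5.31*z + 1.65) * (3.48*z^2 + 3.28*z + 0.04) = -3.654*z^4 - 21.9228*z^3 - 11.7168*z^2 + 5.1996*z + 0.066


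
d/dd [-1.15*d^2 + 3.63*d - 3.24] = 3.63 - 2.3*d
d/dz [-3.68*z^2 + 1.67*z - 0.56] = 1.67 - 7.36*z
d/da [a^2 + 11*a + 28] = 2*a + 11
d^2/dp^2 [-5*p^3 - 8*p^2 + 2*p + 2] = -30*p - 16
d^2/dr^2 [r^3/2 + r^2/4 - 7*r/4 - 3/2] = 3*r + 1/2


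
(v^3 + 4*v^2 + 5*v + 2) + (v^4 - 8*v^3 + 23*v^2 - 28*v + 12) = v^4 - 7*v^3 + 27*v^2 - 23*v + 14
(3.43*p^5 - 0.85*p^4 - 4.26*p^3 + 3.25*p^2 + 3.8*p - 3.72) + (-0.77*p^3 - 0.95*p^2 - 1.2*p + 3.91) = 3.43*p^5 - 0.85*p^4 - 5.03*p^3 + 2.3*p^2 + 2.6*p + 0.19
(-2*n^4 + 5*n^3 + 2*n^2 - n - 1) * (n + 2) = -2*n^5 + n^4 + 12*n^3 + 3*n^2 - 3*n - 2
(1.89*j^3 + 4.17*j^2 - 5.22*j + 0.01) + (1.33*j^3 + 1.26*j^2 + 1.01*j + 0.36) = 3.22*j^3 + 5.43*j^2 - 4.21*j + 0.37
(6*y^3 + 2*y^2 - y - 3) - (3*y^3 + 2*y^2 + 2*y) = 3*y^3 - 3*y - 3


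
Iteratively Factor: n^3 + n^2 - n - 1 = (n + 1)*(n^2 - 1) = (n + 1)^2*(n - 1)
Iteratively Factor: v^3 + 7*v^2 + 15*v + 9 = (v + 3)*(v^2 + 4*v + 3) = (v + 1)*(v + 3)*(v + 3)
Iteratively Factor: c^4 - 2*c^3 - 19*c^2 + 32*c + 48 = (c - 4)*(c^3 + 2*c^2 - 11*c - 12) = (c - 4)*(c + 4)*(c^2 - 2*c - 3) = (c - 4)*(c + 1)*(c + 4)*(c - 3)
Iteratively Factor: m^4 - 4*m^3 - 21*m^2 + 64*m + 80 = (m - 4)*(m^3 - 21*m - 20) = (m - 5)*(m - 4)*(m^2 + 5*m + 4) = (m - 5)*(m - 4)*(m + 4)*(m + 1)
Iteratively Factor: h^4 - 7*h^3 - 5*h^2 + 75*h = (h + 3)*(h^3 - 10*h^2 + 25*h) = (h - 5)*(h + 3)*(h^2 - 5*h) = (h - 5)^2*(h + 3)*(h)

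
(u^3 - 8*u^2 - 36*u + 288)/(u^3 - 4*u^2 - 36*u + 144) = (u - 8)/(u - 4)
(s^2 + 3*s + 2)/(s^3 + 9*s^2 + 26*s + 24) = (s + 1)/(s^2 + 7*s + 12)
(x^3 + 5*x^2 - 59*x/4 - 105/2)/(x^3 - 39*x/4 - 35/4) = (x + 6)/(x + 1)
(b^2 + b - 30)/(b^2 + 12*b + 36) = (b - 5)/(b + 6)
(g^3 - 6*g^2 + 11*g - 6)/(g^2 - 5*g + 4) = (g^2 - 5*g + 6)/(g - 4)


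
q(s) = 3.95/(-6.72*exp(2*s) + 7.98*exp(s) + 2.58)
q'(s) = 3.95*(13.44*exp(2*s) - 7.98*exp(s))/(-6.72*exp(2*s) + 7.98*exp(s) + 2.58)^2 = (53.088*exp(s) - 31.521)*exp(s)/(-6.72*exp(2*s) + 7.98*exp(s) + 2.58)^2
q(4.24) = -0.00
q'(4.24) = 0.00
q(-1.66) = 1.02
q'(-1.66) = -0.27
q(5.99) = -0.00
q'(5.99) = 0.00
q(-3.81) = 1.43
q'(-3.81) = -0.09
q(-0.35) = 0.81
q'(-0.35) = 0.18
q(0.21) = 1.80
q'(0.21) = 8.68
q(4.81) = -0.00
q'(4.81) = 0.00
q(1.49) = -0.04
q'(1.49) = 0.10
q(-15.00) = 1.53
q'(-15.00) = 0.00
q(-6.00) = 1.52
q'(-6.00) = -0.01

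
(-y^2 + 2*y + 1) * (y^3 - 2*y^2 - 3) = -y^5 + 4*y^4 - 3*y^3 + y^2 - 6*y - 3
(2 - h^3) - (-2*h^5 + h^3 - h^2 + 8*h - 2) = 2*h^5 - 2*h^3 + h^2 - 8*h + 4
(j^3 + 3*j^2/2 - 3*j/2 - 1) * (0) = 0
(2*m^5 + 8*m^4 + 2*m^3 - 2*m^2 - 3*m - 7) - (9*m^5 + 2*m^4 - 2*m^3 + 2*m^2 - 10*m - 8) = -7*m^5 + 6*m^4 + 4*m^3 - 4*m^2 + 7*m + 1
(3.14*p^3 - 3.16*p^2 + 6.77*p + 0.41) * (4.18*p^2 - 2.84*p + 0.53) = 13.1252*p^5 - 22.1264*p^4 + 38.9372*p^3 - 19.1878*p^2 + 2.4237*p + 0.2173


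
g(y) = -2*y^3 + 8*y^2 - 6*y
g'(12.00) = -678.00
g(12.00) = -2376.00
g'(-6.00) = -318.00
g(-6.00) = 756.00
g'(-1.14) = -32.04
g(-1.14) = 20.20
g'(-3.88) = -158.41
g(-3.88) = 260.54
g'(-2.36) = -77.18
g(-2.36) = 85.01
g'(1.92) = 2.60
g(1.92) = 3.82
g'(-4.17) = -177.05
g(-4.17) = 309.15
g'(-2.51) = -83.96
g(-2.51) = 97.09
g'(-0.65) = -18.94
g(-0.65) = 7.83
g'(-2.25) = -72.38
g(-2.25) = 76.78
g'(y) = -6*y^2 + 16*y - 6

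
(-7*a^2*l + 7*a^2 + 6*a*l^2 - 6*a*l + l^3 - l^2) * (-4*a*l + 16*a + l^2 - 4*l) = 28*a^3*l^2 - 140*a^3*l + 112*a^3 - 31*a^2*l^3 + 155*a^2*l^2 - 124*a^2*l + 2*a*l^4 - 10*a*l^3 + 8*a*l^2 + l^5 - 5*l^4 + 4*l^3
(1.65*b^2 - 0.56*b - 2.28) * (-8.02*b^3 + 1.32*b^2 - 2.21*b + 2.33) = -13.233*b^5 + 6.6692*b^4 + 13.8999*b^3 + 2.0725*b^2 + 3.734*b - 5.3124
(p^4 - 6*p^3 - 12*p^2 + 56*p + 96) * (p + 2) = p^5 - 4*p^4 - 24*p^3 + 32*p^2 + 208*p + 192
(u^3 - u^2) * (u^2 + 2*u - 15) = u^5 + u^4 - 17*u^3 + 15*u^2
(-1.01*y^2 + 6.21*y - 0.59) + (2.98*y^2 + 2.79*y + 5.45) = 1.97*y^2 + 9.0*y + 4.86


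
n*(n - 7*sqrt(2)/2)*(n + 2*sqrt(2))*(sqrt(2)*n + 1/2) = sqrt(2)*n^4 - 5*n^3/2 - 59*sqrt(2)*n^2/4 - 7*n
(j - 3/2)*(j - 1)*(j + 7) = j^3 + 9*j^2/2 - 16*j + 21/2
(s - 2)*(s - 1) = s^2 - 3*s + 2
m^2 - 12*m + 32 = (m - 8)*(m - 4)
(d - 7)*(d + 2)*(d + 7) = d^3 + 2*d^2 - 49*d - 98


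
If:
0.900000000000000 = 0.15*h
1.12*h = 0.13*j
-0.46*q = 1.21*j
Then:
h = 6.00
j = 51.69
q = -135.97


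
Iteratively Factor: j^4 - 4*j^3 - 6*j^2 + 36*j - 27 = (j + 3)*(j^3 - 7*j^2 + 15*j - 9) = (j - 3)*(j + 3)*(j^2 - 4*j + 3) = (j - 3)^2*(j + 3)*(j - 1)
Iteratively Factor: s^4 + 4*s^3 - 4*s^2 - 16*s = (s)*(s^3 + 4*s^2 - 4*s - 16) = s*(s + 4)*(s^2 - 4) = s*(s + 2)*(s + 4)*(s - 2)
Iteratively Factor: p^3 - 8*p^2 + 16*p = (p - 4)*(p^2 - 4*p) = p*(p - 4)*(p - 4)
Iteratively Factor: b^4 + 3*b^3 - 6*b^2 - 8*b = (b - 2)*(b^3 + 5*b^2 + 4*b) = (b - 2)*(b + 4)*(b^2 + b) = b*(b - 2)*(b + 4)*(b + 1)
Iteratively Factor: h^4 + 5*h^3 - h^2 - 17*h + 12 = (h - 1)*(h^3 + 6*h^2 + 5*h - 12) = (h - 1)*(h + 3)*(h^2 + 3*h - 4) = (h - 1)*(h + 3)*(h + 4)*(h - 1)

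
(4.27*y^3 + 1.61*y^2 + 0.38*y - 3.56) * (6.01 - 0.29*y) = -1.2383*y^4 + 25.1958*y^3 + 9.5659*y^2 + 3.3162*y - 21.3956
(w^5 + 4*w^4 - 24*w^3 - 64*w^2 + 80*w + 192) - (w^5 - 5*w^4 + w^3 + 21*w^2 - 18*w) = 9*w^4 - 25*w^3 - 85*w^2 + 98*w + 192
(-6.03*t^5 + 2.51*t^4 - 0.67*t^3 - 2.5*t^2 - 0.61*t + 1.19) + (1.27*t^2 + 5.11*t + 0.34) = -6.03*t^5 + 2.51*t^4 - 0.67*t^3 - 1.23*t^2 + 4.5*t + 1.53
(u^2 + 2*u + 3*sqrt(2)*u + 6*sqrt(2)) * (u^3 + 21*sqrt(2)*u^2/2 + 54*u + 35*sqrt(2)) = u^5 + 2*u^4 + 27*sqrt(2)*u^4/2 + 27*sqrt(2)*u^3 + 117*u^3 + 234*u^2 + 197*sqrt(2)*u^2 + 210*u + 394*sqrt(2)*u + 420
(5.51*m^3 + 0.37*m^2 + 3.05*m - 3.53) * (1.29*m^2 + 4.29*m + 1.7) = 7.1079*m^5 + 24.1152*m^4 + 14.8888*m^3 + 9.1598*m^2 - 9.9587*m - 6.001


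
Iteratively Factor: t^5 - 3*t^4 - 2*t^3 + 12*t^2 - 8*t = (t)*(t^4 - 3*t^3 - 2*t^2 + 12*t - 8) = t*(t - 2)*(t^3 - t^2 - 4*t + 4) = t*(t - 2)*(t + 2)*(t^2 - 3*t + 2) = t*(t - 2)^2*(t + 2)*(t - 1)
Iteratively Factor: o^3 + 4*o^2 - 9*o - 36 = (o - 3)*(o^2 + 7*o + 12) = (o - 3)*(o + 4)*(o + 3)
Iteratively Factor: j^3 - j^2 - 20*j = (j - 5)*(j^2 + 4*j) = (j - 5)*(j + 4)*(j)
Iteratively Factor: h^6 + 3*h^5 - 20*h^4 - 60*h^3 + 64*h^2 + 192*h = (h + 3)*(h^5 - 20*h^3 + 64*h) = (h - 4)*(h + 3)*(h^4 + 4*h^3 - 4*h^2 - 16*h) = h*(h - 4)*(h + 3)*(h^3 + 4*h^2 - 4*h - 16) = h*(h - 4)*(h + 3)*(h + 4)*(h^2 - 4) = h*(h - 4)*(h - 2)*(h + 3)*(h + 4)*(h + 2)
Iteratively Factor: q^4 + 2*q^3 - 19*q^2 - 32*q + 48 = (q - 4)*(q^3 + 6*q^2 + 5*q - 12) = (q - 4)*(q + 4)*(q^2 + 2*q - 3) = (q - 4)*(q - 1)*(q + 4)*(q + 3)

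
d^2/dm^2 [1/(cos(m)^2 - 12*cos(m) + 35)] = (-4*sin(m)^4 + 6*sin(m)^2 - 465*cos(m) + 9*cos(3*m) + 216)/((cos(m) - 7)^3*(cos(m) - 5)^3)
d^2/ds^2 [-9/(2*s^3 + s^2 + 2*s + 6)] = 18*((6*s + 1)*(2*s^3 + s^2 + 2*s + 6) - 4*(3*s^2 + s + 1)^2)/(2*s^3 + s^2 + 2*s + 6)^3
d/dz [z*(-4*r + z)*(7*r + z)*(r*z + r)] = r*(-56*r^2*z - 28*r^2 + 9*r*z^2 + 6*r*z + 4*z^3 + 3*z^2)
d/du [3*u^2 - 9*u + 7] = 6*u - 9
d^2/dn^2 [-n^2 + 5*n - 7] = -2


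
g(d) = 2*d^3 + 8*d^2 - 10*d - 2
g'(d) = 6*d^2 + 16*d - 10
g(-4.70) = 14.07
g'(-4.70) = 47.34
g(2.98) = 92.17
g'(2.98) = 90.96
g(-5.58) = -44.59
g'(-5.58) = 87.54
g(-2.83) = 45.04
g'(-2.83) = -7.23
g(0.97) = -2.35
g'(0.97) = 11.17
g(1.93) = 22.88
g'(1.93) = 43.23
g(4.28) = 258.55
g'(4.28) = 168.39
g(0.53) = -4.76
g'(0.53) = 0.17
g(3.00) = 94.00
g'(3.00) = 92.00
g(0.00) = -2.00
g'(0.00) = -10.00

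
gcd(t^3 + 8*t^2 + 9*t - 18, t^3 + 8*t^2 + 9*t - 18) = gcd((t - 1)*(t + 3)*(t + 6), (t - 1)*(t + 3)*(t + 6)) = t^3 + 8*t^2 + 9*t - 18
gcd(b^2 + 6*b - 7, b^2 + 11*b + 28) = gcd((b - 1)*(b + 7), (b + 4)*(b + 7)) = b + 7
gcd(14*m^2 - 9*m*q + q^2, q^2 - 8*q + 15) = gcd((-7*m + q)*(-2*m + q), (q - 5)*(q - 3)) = 1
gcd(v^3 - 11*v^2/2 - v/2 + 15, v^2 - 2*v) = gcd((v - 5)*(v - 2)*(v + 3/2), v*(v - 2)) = v - 2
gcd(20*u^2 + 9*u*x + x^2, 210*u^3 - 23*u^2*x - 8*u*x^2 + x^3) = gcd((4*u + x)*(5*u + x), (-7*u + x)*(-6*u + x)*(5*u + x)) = 5*u + x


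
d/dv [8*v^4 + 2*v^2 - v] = 32*v^3 + 4*v - 1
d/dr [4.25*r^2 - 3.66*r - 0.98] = 8.5*r - 3.66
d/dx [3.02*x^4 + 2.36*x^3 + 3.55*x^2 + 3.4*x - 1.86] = 12.08*x^3 + 7.08*x^2 + 7.1*x + 3.4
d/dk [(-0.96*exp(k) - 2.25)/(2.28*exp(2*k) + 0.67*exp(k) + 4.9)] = (2.1888*exp(2*k) + 10.26*exp(k) - 3.1965)*exp(k)/(5.1984*exp(4*k) + 3.0552*exp(3*k) + 22.7929*exp(2*k) + 6.566*exp(k) + 24.01)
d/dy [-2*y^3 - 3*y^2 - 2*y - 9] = -6*y^2 - 6*y - 2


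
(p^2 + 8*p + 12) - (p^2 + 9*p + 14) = -p - 2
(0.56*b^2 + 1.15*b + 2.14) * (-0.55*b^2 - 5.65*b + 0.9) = -0.308*b^4 - 3.7965*b^3 - 7.1705*b^2 - 11.056*b + 1.926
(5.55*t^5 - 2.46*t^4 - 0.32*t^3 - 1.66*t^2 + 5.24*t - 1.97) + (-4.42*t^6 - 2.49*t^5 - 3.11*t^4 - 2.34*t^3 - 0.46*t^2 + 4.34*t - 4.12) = -4.42*t^6 + 3.06*t^5 - 5.57*t^4 - 2.66*t^3 - 2.12*t^2 + 9.58*t - 6.09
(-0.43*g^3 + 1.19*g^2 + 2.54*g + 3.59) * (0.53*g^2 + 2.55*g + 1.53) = -0.2279*g^5 - 0.4658*g^4 + 3.7228*g^3 + 10.2004*g^2 + 13.0407*g + 5.4927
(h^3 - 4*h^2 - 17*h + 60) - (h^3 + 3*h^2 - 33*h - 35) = -7*h^2 + 16*h + 95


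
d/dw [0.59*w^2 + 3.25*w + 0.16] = 1.18*w + 3.25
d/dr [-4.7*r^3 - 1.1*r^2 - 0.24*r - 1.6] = -14.1*r^2 - 2.2*r - 0.24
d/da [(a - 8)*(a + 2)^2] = (a + 2)*(3*a - 14)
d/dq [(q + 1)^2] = 2*q + 2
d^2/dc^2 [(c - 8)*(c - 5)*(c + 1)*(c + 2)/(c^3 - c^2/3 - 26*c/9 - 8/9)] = 144*(27*c^6 + 2034*c^5 + 3894*c^4 + 248*c^3 - 2433*c^2 + 3414*c + 4100)/(729*c^9 - 729*c^8 - 6075*c^7 + 2241*c^6 + 18846*c^5 + 4932*c^4 - 19592*c^3 - 16800*c^2 - 4992*c - 512)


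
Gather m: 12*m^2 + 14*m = 12*m^2 + 14*m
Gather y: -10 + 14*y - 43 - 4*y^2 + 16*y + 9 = -4*y^2 + 30*y - 44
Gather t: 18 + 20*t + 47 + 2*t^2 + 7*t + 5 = 2*t^2 + 27*t + 70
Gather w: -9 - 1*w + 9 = -w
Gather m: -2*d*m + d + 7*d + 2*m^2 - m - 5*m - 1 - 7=8*d + 2*m^2 + m*(-2*d - 6) - 8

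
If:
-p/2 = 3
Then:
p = -6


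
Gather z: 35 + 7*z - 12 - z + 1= 6*z + 24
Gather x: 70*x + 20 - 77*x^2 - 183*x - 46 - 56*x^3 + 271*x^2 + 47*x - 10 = -56*x^3 + 194*x^2 - 66*x - 36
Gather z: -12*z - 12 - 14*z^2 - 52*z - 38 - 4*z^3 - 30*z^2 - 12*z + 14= -4*z^3 - 44*z^2 - 76*z - 36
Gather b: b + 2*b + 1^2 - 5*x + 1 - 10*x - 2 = 3*b - 15*x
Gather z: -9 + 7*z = 7*z - 9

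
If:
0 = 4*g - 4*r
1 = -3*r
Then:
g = -1/3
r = -1/3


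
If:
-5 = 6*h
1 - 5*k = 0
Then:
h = -5/6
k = 1/5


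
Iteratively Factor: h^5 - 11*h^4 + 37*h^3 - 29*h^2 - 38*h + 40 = (h + 1)*(h^4 - 12*h^3 + 49*h^2 - 78*h + 40) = (h - 1)*(h + 1)*(h^3 - 11*h^2 + 38*h - 40) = (h - 4)*(h - 1)*(h + 1)*(h^2 - 7*h + 10) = (h - 5)*(h - 4)*(h - 1)*(h + 1)*(h - 2)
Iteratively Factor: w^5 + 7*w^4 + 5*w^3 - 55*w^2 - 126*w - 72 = (w + 1)*(w^4 + 6*w^3 - w^2 - 54*w - 72) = (w + 1)*(w + 3)*(w^3 + 3*w^2 - 10*w - 24) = (w + 1)*(w + 2)*(w + 3)*(w^2 + w - 12) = (w + 1)*(w + 2)*(w + 3)*(w + 4)*(w - 3)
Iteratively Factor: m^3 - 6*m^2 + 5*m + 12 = (m - 3)*(m^2 - 3*m - 4) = (m - 4)*(m - 3)*(m + 1)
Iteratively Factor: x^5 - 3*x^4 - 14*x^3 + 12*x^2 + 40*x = (x - 2)*(x^4 - x^3 - 16*x^2 - 20*x) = x*(x - 2)*(x^3 - x^2 - 16*x - 20) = x*(x - 2)*(x + 2)*(x^2 - 3*x - 10) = x*(x - 5)*(x - 2)*(x + 2)*(x + 2)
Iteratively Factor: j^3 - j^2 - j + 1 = (j - 1)*(j^2 - 1) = (j - 1)*(j + 1)*(j - 1)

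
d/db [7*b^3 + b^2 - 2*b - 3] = 21*b^2 + 2*b - 2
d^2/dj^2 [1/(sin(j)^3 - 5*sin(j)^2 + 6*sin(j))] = (-9*sin(j)^3 + 55*sin(j)^2 - 100*sin(j) + 10 + 150/sin(j) - 180/sin(j)^2 + 72/sin(j)^3)/((sin(j) - 3)^3*(sin(j) - 2)^3)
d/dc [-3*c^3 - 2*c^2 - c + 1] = -9*c^2 - 4*c - 1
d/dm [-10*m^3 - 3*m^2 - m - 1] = -30*m^2 - 6*m - 1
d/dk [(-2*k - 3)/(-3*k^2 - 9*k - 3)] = (2*k^2 + 6*k - (2*k + 3)^2 + 2)/(3*(k^2 + 3*k + 1)^2)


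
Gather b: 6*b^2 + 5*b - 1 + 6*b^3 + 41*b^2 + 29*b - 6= 6*b^3 + 47*b^2 + 34*b - 7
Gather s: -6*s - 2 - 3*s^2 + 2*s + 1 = -3*s^2 - 4*s - 1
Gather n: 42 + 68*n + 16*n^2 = 16*n^2 + 68*n + 42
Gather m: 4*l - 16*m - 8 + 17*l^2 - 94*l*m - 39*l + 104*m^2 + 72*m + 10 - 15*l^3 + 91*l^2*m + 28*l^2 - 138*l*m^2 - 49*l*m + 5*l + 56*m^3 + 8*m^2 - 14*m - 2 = -15*l^3 + 45*l^2 - 30*l + 56*m^3 + m^2*(112 - 138*l) + m*(91*l^2 - 143*l + 42)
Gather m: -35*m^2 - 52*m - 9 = -35*m^2 - 52*m - 9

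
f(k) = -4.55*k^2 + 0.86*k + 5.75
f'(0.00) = 0.86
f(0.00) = 5.75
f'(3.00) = -26.44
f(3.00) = -32.62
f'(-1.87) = 17.88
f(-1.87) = -11.77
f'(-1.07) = 10.60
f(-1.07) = -0.38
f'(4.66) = -41.55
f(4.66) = -89.05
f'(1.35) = -11.42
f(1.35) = -1.38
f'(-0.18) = 2.50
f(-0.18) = 5.45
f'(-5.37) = 49.73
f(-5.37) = -130.08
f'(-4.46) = 41.45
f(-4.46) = -88.59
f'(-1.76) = 16.88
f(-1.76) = -9.86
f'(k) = 0.86 - 9.1*k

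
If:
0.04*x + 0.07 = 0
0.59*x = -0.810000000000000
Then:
No Solution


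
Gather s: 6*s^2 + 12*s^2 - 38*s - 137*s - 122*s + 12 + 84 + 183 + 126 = 18*s^2 - 297*s + 405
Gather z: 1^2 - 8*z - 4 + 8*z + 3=0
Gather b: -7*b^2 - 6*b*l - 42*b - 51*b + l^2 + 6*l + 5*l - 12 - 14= -7*b^2 + b*(-6*l - 93) + l^2 + 11*l - 26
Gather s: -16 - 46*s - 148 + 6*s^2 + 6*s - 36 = 6*s^2 - 40*s - 200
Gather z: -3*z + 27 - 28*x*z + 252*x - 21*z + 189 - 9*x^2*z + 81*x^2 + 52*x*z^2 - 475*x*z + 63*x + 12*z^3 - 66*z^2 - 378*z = 81*x^2 + 315*x + 12*z^3 + z^2*(52*x - 66) + z*(-9*x^2 - 503*x - 402) + 216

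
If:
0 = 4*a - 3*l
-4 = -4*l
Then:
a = 3/4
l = 1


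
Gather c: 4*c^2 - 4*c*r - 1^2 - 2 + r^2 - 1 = 4*c^2 - 4*c*r + r^2 - 4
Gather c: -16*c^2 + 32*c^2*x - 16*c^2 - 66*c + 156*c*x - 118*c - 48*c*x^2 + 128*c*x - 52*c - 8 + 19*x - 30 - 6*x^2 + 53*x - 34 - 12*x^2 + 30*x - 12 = c^2*(32*x - 32) + c*(-48*x^2 + 284*x - 236) - 18*x^2 + 102*x - 84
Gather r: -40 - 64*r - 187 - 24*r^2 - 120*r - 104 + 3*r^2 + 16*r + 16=-21*r^2 - 168*r - 315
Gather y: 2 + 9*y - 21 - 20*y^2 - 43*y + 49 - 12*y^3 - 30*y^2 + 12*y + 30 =-12*y^3 - 50*y^2 - 22*y + 60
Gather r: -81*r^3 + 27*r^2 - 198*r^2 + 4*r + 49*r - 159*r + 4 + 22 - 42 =-81*r^3 - 171*r^2 - 106*r - 16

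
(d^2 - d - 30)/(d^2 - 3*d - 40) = (d - 6)/(d - 8)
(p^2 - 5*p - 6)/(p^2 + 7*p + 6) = (p - 6)/(p + 6)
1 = 1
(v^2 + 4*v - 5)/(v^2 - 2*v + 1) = (v + 5)/(v - 1)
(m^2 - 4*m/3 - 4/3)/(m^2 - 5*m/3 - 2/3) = (3*m + 2)/(3*m + 1)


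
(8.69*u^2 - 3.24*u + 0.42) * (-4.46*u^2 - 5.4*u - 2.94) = -38.7574*u^4 - 32.4756*u^3 - 9.9258*u^2 + 7.2576*u - 1.2348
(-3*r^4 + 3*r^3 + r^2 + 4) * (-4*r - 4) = 12*r^5 - 16*r^3 - 4*r^2 - 16*r - 16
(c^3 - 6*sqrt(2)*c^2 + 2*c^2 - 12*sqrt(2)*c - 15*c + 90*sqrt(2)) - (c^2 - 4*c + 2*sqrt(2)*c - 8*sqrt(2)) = c^3 - 6*sqrt(2)*c^2 + c^2 - 14*sqrt(2)*c - 11*c + 98*sqrt(2)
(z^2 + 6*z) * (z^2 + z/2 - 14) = z^4 + 13*z^3/2 - 11*z^2 - 84*z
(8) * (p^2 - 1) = 8*p^2 - 8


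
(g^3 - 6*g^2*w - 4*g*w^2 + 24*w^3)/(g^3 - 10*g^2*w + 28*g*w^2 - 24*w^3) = (-g - 2*w)/(-g + 2*w)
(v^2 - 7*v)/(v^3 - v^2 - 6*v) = (7 - v)/(-v^2 + v + 6)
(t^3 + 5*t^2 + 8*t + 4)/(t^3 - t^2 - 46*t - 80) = (t^2 + 3*t + 2)/(t^2 - 3*t - 40)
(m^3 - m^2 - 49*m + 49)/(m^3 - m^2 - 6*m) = (-m^3 + m^2 + 49*m - 49)/(m*(-m^2 + m + 6))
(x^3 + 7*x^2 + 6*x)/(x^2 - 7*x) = (x^2 + 7*x + 6)/(x - 7)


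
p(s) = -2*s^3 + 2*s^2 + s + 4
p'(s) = -6*s^2 + 4*s + 1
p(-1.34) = 11.06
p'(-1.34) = -15.13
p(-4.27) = 191.90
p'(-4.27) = -125.48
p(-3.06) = 76.97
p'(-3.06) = -67.42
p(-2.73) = 56.87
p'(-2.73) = -54.64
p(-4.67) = 246.64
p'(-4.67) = -148.53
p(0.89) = 5.06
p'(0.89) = -0.19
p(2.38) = -9.25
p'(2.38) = -23.47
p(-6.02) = 506.80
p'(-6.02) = -240.52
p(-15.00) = 7189.00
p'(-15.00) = -1409.00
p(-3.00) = 73.00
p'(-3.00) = -65.00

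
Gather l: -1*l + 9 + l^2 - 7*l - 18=l^2 - 8*l - 9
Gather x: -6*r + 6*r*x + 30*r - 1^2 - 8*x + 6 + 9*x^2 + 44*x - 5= 24*r + 9*x^2 + x*(6*r + 36)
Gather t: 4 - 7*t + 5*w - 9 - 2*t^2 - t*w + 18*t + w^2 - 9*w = -2*t^2 + t*(11 - w) + w^2 - 4*w - 5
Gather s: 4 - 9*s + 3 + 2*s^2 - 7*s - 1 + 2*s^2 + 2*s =4*s^2 - 14*s + 6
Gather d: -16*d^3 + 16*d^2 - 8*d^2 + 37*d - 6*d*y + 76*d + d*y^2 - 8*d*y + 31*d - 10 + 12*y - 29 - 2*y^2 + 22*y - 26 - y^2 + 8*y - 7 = -16*d^3 + 8*d^2 + d*(y^2 - 14*y + 144) - 3*y^2 + 42*y - 72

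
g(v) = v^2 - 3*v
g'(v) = 2*v - 3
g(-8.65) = 100.77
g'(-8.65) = -20.30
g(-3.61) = 23.86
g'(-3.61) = -10.22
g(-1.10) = 4.51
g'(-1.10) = -5.20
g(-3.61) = 23.86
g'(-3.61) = -10.22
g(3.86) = 3.32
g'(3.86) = 4.72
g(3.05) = 0.15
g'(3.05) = 3.10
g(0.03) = -0.09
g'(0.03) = -2.94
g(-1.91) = 9.38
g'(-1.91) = -6.82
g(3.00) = 0.00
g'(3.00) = 3.00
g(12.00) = 108.00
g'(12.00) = 21.00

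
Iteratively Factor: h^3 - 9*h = (h + 3)*(h^2 - 3*h) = h*(h + 3)*(h - 3)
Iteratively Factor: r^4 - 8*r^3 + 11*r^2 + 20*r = (r - 5)*(r^3 - 3*r^2 - 4*r) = r*(r - 5)*(r^2 - 3*r - 4) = r*(r - 5)*(r + 1)*(r - 4)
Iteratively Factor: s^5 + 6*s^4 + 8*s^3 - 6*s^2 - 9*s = (s + 3)*(s^4 + 3*s^3 - s^2 - 3*s) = (s + 3)^2*(s^3 - s) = (s - 1)*(s + 3)^2*(s^2 + s) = (s - 1)*(s + 1)*(s + 3)^2*(s)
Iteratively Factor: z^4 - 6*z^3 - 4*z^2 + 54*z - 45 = (z + 3)*(z^3 - 9*z^2 + 23*z - 15) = (z - 1)*(z + 3)*(z^2 - 8*z + 15) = (z - 3)*(z - 1)*(z + 3)*(z - 5)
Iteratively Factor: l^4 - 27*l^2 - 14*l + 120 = (l + 3)*(l^3 - 3*l^2 - 18*l + 40) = (l - 2)*(l + 3)*(l^2 - l - 20) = (l - 2)*(l + 3)*(l + 4)*(l - 5)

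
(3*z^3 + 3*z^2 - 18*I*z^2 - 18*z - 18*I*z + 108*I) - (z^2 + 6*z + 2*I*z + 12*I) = 3*z^3 + 2*z^2 - 18*I*z^2 - 24*z - 20*I*z + 96*I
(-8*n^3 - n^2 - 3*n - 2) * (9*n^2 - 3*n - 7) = -72*n^5 + 15*n^4 + 32*n^3 - 2*n^2 + 27*n + 14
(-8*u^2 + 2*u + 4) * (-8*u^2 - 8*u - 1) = 64*u^4 + 48*u^3 - 40*u^2 - 34*u - 4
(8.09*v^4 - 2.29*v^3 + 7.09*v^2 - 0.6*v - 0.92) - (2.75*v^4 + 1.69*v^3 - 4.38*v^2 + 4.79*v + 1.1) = 5.34*v^4 - 3.98*v^3 + 11.47*v^2 - 5.39*v - 2.02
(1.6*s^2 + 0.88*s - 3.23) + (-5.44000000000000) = 1.6*s^2 + 0.88*s - 8.67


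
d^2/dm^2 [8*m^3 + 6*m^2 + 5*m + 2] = 48*m + 12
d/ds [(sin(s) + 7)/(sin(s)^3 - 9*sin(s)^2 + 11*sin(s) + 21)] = (-2*sin(s)^3 - 12*sin(s)^2 + 126*sin(s) - 56)*cos(s)/(sin(s)^3 - 9*sin(s)^2 + 11*sin(s) + 21)^2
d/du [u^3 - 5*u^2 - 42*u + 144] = 3*u^2 - 10*u - 42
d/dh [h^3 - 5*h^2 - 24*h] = 3*h^2 - 10*h - 24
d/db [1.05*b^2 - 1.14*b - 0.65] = 2.1*b - 1.14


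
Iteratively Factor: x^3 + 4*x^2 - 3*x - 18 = (x - 2)*(x^2 + 6*x + 9) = (x - 2)*(x + 3)*(x + 3)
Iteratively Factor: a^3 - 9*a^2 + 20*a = (a - 5)*(a^2 - 4*a) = a*(a - 5)*(a - 4)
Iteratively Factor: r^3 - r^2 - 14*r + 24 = (r - 3)*(r^2 + 2*r - 8) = (r - 3)*(r - 2)*(r + 4)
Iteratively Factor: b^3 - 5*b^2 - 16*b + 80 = (b - 4)*(b^2 - b - 20) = (b - 4)*(b + 4)*(b - 5)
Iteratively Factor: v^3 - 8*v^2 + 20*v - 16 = (v - 2)*(v^2 - 6*v + 8) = (v - 4)*(v - 2)*(v - 2)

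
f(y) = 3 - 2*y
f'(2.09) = -2.00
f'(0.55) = -2.00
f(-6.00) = 15.00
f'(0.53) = -2.00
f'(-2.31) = -2.00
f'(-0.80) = -2.00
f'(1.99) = -2.00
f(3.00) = -3.00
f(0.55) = 1.90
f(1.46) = 0.08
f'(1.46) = -2.00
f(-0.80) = 4.60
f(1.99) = -0.98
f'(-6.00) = -2.00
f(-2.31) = 7.62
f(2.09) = -1.18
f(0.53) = 1.94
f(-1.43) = 5.86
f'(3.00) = -2.00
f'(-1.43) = -2.00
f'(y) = -2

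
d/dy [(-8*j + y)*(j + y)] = -7*j + 2*y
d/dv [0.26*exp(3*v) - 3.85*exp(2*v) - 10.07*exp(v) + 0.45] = (0.78*exp(2*v) - 7.7*exp(v) - 10.07)*exp(v)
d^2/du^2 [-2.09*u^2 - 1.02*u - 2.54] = -4.18000000000000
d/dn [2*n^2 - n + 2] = 4*n - 1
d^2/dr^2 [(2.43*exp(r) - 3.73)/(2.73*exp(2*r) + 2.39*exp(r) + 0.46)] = (18.110547*exp(4*r) - 127.052289*exp(3*r) - 91.320957*exp(2*r) - 5.241139*exp(r) + 4.61495)*exp(r)/(20.346417*exp(6*r) + 53.437293*exp(5*r) + 57.067101*exp(4*r) + 31.660091*exp(3*r) + 9.615702*exp(2*r) + 1.517172*exp(r) + 0.097336)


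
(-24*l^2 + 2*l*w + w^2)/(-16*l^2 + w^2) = (6*l + w)/(4*l + w)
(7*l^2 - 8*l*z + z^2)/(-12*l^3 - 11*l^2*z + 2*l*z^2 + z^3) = (-7*l^2 + 8*l*z - z^2)/(12*l^3 + 11*l^2*z - 2*l*z^2 - z^3)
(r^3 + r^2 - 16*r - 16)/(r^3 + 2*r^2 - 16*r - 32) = (r + 1)/(r + 2)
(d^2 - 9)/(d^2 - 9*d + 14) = (d^2 - 9)/(d^2 - 9*d + 14)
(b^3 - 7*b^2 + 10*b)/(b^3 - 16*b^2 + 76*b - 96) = b*(b - 5)/(b^2 - 14*b + 48)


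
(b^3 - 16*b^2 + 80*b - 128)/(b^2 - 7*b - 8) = (b^2 - 8*b + 16)/(b + 1)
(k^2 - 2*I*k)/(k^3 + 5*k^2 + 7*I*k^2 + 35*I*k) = (k - 2*I)/(k^2 + k*(5 + 7*I) + 35*I)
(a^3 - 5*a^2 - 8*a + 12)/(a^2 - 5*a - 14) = (a^2 - 7*a + 6)/(a - 7)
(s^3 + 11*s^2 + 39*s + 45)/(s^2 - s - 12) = (s^2 + 8*s + 15)/(s - 4)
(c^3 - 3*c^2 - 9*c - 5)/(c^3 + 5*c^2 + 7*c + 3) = (c - 5)/(c + 3)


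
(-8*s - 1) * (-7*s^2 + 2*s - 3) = 56*s^3 - 9*s^2 + 22*s + 3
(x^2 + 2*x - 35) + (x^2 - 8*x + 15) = 2*x^2 - 6*x - 20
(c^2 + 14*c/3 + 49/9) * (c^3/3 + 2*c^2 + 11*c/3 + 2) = c^5/3 + 32*c^4/9 + 400*c^3/27 + 30*c^2 + 791*c/27 + 98/9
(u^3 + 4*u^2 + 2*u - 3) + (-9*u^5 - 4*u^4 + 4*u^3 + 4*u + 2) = -9*u^5 - 4*u^4 + 5*u^3 + 4*u^2 + 6*u - 1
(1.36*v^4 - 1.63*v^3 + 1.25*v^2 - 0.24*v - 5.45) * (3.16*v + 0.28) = 4.2976*v^5 - 4.77*v^4 + 3.4936*v^3 - 0.4084*v^2 - 17.2892*v - 1.526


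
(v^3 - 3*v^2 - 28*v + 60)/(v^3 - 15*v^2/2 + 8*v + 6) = 2*(v + 5)/(2*v + 1)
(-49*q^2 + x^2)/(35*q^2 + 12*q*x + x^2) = (-7*q + x)/(5*q + x)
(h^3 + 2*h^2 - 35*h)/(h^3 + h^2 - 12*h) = (h^2 + 2*h - 35)/(h^2 + h - 12)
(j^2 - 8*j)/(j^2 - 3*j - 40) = j/(j + 5)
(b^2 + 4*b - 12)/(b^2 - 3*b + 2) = (b + 6)/(b - 1)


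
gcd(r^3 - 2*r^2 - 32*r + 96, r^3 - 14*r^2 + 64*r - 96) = r^2 - 8*r + 16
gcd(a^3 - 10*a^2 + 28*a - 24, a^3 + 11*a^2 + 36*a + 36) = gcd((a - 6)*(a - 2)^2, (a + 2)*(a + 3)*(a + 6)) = 1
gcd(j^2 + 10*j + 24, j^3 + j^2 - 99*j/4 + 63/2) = j + 6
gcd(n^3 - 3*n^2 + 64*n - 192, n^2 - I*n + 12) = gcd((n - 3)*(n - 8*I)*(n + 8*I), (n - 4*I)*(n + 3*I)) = 1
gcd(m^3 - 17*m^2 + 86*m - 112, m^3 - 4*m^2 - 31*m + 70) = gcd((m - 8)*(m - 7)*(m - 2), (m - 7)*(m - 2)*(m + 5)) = m^2 - 9*m + 14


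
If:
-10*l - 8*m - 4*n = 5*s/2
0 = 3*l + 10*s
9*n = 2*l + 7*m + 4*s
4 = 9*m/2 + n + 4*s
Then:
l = -3200/4539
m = 13832/22695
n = 3112/7565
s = 320/1513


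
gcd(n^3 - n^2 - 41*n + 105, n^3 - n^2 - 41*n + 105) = n^3 - n^2 - 41*n + 105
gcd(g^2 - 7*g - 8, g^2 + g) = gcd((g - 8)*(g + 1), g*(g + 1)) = g + 1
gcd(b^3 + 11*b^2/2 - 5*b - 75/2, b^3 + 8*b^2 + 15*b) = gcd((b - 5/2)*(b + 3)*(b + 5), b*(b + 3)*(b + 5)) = b^2 + 8*b + 15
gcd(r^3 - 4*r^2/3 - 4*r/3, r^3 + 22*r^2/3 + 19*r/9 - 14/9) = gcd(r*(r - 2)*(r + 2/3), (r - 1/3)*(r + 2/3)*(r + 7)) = r + 2/3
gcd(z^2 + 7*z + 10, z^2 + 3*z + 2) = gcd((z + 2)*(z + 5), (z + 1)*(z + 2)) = z + 2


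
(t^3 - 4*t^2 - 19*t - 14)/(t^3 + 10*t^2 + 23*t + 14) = (t - 7)/(t + 7)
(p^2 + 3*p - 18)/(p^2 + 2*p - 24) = (p - 3)/(p - 4)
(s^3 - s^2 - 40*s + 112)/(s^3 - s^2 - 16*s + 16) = (s^2 + 3*s - 28)/(s^2 + 3*s - 4)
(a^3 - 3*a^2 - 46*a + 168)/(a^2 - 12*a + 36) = (a^2 + 3*a - 28)/(a - 6)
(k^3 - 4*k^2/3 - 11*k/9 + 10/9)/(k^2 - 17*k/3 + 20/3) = (3*k^2 + k - 2)/(3*(k - 4))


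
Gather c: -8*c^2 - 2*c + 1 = -8*c^2 - 2*c + 1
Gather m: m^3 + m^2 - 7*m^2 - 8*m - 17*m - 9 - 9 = m^3 - 6*m^2 - 25*m - 18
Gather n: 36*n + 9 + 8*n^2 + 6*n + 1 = 8*n^2 + 42*n + 10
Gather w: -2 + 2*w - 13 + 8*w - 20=10*w - 35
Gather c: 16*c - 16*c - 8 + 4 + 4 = 0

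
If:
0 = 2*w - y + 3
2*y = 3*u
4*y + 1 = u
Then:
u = -1/5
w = -33/20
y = -3/10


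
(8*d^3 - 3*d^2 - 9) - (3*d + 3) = 8*d^3 - 3*d^2 - 3*d - 12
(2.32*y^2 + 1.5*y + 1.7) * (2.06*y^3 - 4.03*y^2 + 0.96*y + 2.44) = 4.7792*y^5 - 6.2596*y^4 - 0.3158*y^3 + 0.2498*y^2 + 5.292*y + 4.148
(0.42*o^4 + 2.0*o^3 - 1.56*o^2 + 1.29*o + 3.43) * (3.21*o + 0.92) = 1.3482*o^5 + 6.8064*o^4 - 3.1676*o^3 + 2.7057*o^2 + 12.1971*o + 3.1556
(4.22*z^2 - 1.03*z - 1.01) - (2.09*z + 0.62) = 4.22*z^2 - 3.12*z - 1.63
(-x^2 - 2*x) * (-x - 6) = x^3 + 8*x^2 + 12*x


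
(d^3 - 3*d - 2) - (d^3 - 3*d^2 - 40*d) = 3*d^2 + 37*d - 2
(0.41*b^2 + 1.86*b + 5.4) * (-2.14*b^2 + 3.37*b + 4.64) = -0.8774*b^4 - 2.5987*b^3 - 3.3854*b^2 + 26.8284*b + 25.056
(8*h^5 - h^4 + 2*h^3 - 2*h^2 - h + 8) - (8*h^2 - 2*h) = 8*h^5 - h^4 + 2*h^3 - 10*h^2 + h + 8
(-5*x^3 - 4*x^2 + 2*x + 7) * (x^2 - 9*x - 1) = -5*x^5 + 41*x^4 + 43*x^3 - 7*x^2 - 65*x - 7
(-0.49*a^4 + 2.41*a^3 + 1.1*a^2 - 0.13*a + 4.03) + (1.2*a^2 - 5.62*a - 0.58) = -0.49*a^4 + 2.41*a^3 + 2.3*a^2 - 5.75*a + 3.45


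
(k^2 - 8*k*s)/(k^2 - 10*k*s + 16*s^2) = k/(k - 2*s)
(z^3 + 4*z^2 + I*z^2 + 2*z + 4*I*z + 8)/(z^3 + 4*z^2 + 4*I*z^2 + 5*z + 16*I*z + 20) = (z + 2*I)/(z + 5*I)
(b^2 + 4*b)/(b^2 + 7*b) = (b + 4)/(b + 7)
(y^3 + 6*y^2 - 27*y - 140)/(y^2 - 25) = (y^2 + 11*y + 28)/(y + 5)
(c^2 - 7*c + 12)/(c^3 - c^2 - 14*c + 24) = (c - 4)/(c^2 + 2*c - 8)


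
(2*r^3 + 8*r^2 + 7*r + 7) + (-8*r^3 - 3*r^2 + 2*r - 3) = -6*r^3 + 5*r^2 + 9*r + 4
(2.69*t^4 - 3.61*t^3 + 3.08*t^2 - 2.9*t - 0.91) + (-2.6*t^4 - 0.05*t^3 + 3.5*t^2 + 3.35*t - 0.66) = 0.0899999999999999*t^4 - 3.66*t^3 + 6.58*t^2 + 0.45*t - 1.57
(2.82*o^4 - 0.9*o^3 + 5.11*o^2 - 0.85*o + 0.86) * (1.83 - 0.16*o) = -0.4512*o^5 + 5.3046*o^4 - 2.4646*o^3 + 9.4873*o^2 - 1.6931*o + 1.5738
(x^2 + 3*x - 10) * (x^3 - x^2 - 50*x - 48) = x^5 + 2*x^4 - 63*x^3 - 188*x^2 + 356*x + 480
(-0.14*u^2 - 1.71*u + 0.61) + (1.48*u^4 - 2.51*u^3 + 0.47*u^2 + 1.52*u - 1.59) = 1.48*u^4 - 2.51*u^3 + 0.33*u^2 - 0.19*u - 0.98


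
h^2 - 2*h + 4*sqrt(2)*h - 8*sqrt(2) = (h - 2)*(h + 4*sqrt(2))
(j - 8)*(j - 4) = j^2 - 12*j + 32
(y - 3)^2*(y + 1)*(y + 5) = y^4 - 22*y^2 + 24*y + 45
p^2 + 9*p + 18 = (p + 3)*(p + 6)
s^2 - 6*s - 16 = (s - 8)*(s + 2)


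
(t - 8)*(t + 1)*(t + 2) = t^3 - 5*t^2 - 22*t - 16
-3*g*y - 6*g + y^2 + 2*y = (-3*g + y)*(y + 2)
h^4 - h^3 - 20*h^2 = h^2*(h - 5)*(h + 4)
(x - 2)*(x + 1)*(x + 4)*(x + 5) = x^4 + 8*x^3 + 9*x^2 - 38*x - 40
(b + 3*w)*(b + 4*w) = b^2 + 7*b*w + 12*w^2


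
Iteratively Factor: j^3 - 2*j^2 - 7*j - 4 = (j + 1)*(j^2 - 3*j - 4) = (j + 1)^2*(j - 4)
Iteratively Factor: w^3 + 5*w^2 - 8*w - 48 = (w - 3)*(w^2 + 8*w + 16) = (w - 3)*(w + 4)*(w + 4)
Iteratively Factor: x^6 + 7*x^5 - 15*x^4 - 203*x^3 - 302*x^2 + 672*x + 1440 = (x - 2)*(x^5 + 9*x^4 + 3*x^3 - 197*x^2 - 696*x - 720) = (x - 5)*(x - 2)*(x^4 + 14*x^3 + 73*x^2 + 168*x + 144) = (x - 5)*(x - 2)*(x + 4)*(x^3 + 10*x^2 + 33*x + 36) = (x - 5)*(x - 2)*(x + 3)*(x + 4)*(x^2 + 7*x + 12) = (x - 5)*(x - 2)*(x + 3)^2*(x + 4)*(x + 4)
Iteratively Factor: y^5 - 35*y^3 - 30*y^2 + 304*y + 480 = (y - 5)*(y^4 + 5*y^3 - 10*y^2 - 80*y - 96) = (y - 5)*(y - 4)*(y^3 + 9*y^2 + 26*y + 24) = (y - 5)*(y - 4)*(y + 4)*(y^2 + 5*y + 6) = (y - 5)*(y - 4)*(y + 2)*(y + 4)*(y + 3)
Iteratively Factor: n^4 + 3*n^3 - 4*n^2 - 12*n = (n + 3)*(n^3 - 4*n) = (n + 2)*(n + 3)*(n^2 - 2*n) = n*(n + 2)*(n + 3)*(n - 2)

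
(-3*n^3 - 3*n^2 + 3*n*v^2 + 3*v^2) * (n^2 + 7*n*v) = -3*n^5 - 21*n^4*v - 3*n^4 + 3*n^3*v^2 - 21*n^3*v + 21*n^2*v^3 + 3*n^2*v^2 + 21*n*v^3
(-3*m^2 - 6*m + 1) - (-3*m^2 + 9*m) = 1 - 15*m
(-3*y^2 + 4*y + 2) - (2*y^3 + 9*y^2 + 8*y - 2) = -2*y^3 - 12*y^2 - 4*y + 4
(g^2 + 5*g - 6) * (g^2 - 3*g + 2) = g^4 + 2*g^3 - 19*g^2 + 28*g - 12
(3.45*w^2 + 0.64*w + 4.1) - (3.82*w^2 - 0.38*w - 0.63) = -0.37*w^2 + 1.02*w + 4.73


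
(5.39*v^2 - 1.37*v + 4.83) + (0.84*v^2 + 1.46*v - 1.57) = 6.23*v^2 + 0.0899999999999999*v + 3.26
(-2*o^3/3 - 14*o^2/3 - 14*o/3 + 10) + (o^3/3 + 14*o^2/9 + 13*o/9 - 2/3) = -o^3/3 - 28*o^2/9 - 29*o/9 + 28/3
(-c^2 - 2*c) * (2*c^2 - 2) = -2*c^4 - 4*c^3 + 2*c^2 + 4*c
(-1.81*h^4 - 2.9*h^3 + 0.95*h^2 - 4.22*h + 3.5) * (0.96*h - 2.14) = -1.7376*h^5 + 1.0894*h^4 + 7.118*h^3 - 6.0842*h^2 + 12.3908*h - 7.49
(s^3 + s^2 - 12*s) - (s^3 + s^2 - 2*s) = -10*s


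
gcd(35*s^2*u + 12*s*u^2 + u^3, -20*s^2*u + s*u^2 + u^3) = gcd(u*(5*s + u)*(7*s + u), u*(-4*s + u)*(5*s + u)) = 5*s*u + u^2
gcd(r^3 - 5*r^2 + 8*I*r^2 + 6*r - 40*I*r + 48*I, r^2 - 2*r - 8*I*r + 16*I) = r - 2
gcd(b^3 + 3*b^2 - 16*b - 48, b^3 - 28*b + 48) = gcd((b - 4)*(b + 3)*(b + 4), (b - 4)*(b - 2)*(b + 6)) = b - 4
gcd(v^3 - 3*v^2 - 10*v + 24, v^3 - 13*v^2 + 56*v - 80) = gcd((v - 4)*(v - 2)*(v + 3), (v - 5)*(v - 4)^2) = v - 4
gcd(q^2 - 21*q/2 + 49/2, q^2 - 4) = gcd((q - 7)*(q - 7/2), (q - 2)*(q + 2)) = 1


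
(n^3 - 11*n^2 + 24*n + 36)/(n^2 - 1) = (n^2 - 12*n + 36)/(n - 1)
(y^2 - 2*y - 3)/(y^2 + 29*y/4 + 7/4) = 4*(y^2 - 2*y - 3)/(4*y^2 + 29*y + 7)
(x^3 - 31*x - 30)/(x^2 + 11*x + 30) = (x^2 - 5*x - 6)/(x + 6)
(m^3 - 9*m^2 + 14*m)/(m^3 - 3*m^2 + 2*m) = (m - 7)/(m - 1)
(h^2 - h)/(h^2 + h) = (h - 1)/(h + 1)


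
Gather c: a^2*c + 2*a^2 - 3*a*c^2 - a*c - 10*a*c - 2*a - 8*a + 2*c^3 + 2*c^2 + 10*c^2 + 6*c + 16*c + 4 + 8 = 2*a^2 - 10*a + 2*c^3 + c^2*(12 - 3*a) + c*(a^2 - 11*a + 22) + 12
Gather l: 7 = 7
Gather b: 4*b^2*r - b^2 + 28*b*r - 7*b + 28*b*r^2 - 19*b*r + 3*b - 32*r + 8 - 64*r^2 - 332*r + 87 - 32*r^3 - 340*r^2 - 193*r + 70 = b^2*(4*r - 1) + b*(28*r^2 + 9*r - 4) - 32*r^3 - 404*r^2 - 557*r + 165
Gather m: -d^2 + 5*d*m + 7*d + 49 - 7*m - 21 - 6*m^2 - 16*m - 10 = -d^2 + 7*d - 6*m^2 + m*(5*d - 23) + 18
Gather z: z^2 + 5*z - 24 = z^2 + 5*z - 24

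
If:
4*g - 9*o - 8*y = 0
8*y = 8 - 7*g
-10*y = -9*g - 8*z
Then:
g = 40/71 - 32*z/71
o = -352*z/639 - 128/639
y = 28*z/71 + 36/71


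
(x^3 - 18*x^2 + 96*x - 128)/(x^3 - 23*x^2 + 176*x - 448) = (x - 2)/(x - 7)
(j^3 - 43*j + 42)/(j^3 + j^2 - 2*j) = (j^2 + j - 42)/(j*(j + 2))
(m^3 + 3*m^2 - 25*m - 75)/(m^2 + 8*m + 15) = m - 5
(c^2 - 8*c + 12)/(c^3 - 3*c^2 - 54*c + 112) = (c - 6)/(c^2 - c - 56)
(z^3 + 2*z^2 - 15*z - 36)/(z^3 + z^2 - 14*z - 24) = (z + 3)/(z + 2)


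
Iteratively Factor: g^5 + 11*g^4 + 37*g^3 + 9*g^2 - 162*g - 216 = (g + 4)*(g^4 + 7*g^3 + 9*g^2 - 27*g - 54) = (g + 3)*(g + 4)*(g^3 + 4*g^2 - 3*g - 18) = (g - 2)*(g + 3)*(g + 4)*(g^2 + 6*g + 9) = (g - 2)*(g + 3)^2*(g + 4)*(g + 3)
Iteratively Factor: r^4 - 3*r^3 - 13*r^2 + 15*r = (r - 1)*(r^3 - 2*r^2 - 15*r) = r*(r - 1)*(r^2 - 2*r - 15) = r*(r - 5)*(r - 1)*(r + 3)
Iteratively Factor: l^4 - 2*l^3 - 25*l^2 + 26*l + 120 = (l + 4)*(l^3 - 6*l^2 - l + 30) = (l - 5)*(l + 4)*(l^2 - l - 6) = (l - 5)*(l - 3)*(l + 4)*(l + 2)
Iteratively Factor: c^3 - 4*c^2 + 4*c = (c - 2)*(c^2 - 2*c) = (c - 2)^2*(c)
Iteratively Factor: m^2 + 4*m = (m + 4)*(m)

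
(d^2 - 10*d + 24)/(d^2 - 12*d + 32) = (d - 6)/(d - 8)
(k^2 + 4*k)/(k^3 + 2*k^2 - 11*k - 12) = k/(k^2 - 2*k - 3)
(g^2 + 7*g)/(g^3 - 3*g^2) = (g + 7)/(g*(g - 3))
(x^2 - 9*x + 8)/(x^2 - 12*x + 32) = (x - 1)/(x - 4)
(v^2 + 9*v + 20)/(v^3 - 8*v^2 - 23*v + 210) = (v + 4)/(v^2 - 13*v + 42)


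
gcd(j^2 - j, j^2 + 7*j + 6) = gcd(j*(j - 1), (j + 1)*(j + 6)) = 1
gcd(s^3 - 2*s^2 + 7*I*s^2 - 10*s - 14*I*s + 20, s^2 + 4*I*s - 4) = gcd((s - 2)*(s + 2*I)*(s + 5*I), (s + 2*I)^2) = s + 2*I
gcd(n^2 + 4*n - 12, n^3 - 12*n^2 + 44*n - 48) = n - 2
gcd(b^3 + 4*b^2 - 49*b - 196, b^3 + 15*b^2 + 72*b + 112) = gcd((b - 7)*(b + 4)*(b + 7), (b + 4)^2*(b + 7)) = b^2 + 11*b + 28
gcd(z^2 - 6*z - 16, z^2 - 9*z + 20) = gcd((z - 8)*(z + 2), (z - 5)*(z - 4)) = 1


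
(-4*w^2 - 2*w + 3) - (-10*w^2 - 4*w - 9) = 6*w^2 + 2*w + 12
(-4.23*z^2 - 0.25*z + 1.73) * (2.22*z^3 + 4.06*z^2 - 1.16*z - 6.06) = -9.3906*z^5 - 17.7288*z^4 + 7.7324*z^3 + 32.9476*z^2 - 0.4918*z - 10.4838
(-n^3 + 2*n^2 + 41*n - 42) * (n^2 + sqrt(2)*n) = -n^5 - sqrt(2)*n^4 + 2*n^4 + 2*sqrt(2)*n^3 + 41*n^3 - 42*n^2 + 41*sqrt(2)*n^2 - 42*sqrt(2)*n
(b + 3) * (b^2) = b^3 + 3*b^2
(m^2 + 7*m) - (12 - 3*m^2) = 4*m^2 + 7*m - 12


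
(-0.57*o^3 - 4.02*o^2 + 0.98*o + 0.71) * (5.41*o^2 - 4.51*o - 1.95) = -3.0837*o^5 - 19.1775*o^4 + 24.5435*o^3 + 7.2603*o^2 - 5.1131*o - 1.3845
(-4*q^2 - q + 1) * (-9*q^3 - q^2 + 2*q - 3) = 36*q^5 + 13*q^4 - 16*q^3 + 9*q^2 + 5*q - 3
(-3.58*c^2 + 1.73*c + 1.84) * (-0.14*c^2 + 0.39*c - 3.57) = 0.5012*c^4 - 1.6384*c^3 + 13.1977*c^2 - 5.4585*c - 6.5688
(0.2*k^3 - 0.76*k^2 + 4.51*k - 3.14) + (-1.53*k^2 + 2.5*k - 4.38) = 0.2*k^3 - 2.29*k^2 + 7.01*k - 7.52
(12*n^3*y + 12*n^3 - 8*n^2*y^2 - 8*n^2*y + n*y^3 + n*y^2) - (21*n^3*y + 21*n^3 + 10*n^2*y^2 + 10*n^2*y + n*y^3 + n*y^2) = -9*n^3*y - 9*n^3 - 18*n^2*y^2 - 18*n^2*y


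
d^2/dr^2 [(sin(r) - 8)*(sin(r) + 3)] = 5*sin(r) + 2*cos(2*r)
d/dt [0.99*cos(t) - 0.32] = -0.99*sin(t)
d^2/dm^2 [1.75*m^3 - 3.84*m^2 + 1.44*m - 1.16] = 10.5*m - 7.68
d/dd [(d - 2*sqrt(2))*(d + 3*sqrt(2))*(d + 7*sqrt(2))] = 3*d^2 + 16*sqrt(2)*d + 2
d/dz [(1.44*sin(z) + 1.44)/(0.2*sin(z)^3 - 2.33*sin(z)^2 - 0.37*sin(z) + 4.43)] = (-0.576*sin(z)^3 + 2.4912*sin(z)^2 + 6.7104*sin(z) + 6.912)*cos(z)/(0.04*sin(z)^6 - 0.932*sin(z)^5 + 5.2809*sin(z)^4 + 3.4962*sin(z)^3 - 20.5069*sin(z)^2 - 3.2782*sin(z) + 19.6249)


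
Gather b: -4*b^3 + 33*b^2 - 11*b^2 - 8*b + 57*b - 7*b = -4*b^3 + 22*b^2 + 42*b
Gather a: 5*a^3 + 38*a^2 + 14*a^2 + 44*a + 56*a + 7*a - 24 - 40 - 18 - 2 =5*a^3 + 52*a^2 + 107*a - 84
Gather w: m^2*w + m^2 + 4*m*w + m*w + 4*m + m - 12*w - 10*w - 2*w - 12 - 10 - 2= m^2 + 5*m + w*(m^2 + 5*m - 24) - 24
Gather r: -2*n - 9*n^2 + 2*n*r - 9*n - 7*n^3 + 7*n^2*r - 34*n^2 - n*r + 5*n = -7*n^3 - 43*n^2 - 6*n + r*(7*n^2 + n)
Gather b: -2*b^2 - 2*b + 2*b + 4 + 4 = 8 - 2*b^2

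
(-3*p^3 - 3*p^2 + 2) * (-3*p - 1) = 9*p^4 + 12*p^3 + 3*p^2 - 6*p - 2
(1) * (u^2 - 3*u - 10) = u^2 - 3*u - 10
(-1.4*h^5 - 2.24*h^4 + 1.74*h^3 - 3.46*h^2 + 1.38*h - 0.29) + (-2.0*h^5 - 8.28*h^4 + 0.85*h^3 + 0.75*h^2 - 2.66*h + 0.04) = -3.4*h^5 - 10.52*h^4 + 2.59*h^3 - 2.71*h^2 - 1.28*h - 0.25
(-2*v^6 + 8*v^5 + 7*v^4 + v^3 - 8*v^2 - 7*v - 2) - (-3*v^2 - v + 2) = -2*v^6 + 8*v^5 + 7*v^4 + v^3 - 5*v^2 - 6*v - 4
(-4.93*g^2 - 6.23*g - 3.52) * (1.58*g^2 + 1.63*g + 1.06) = -7.7894*g^4 - 17.8793*g^3 - 20.9423*g^2 - 12.3414*g - 3.7312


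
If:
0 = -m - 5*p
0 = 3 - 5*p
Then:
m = -3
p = 3/5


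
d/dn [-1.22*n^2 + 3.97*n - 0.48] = 3.97 - 2.44*n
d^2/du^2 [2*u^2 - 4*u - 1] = 4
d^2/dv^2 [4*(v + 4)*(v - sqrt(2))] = 8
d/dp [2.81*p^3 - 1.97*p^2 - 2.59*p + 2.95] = 8.43*p^2 - 3.94*p - 2.59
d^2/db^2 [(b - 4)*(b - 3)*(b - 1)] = 6*b - 16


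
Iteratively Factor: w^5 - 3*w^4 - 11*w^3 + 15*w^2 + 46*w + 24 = (w - 4)*(w^4 + w^3 - 7*w^2 - 13*w - 6) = (w - 4)*(w + 1)*(w^3 - 7*w - 6) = (w - 4)*(w + 1)^2*(w^2 - w - 6) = (w - 4)*(w + 1)^2*(w + 2)*(w - 3)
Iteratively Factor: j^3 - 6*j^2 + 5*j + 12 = (j + 1)*(j^2 - 7*j + 12) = (j - 4)*(j + 1)*(j - 3)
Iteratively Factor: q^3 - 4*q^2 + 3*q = (q)*(q^2 - 4*q + 3) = q*(q - 3)*(q - 1)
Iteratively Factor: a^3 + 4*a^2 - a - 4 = (a + 4)*(a^2 - 1) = (a - 1)*(a + 4)*(a + 1)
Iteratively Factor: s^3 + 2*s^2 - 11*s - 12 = (s + 1)*(s^2 + s - 12) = (s + 1)*(s + 4)*(s - 3)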